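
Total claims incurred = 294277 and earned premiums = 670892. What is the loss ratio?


Loss ratio = claims / premiums
= 294277 / 670892
= 0.4386


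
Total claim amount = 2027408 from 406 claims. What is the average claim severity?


severity = total / number
= 2027408 / 406
= 4993.6158


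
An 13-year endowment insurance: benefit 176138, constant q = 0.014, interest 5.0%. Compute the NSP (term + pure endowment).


Term component = 21518.7847
Pure endowment = 13_p_x * v^13 * benefit = 0.83253 * 0.530321 * 176138 = 77766.4129
NSP = 99285.1976


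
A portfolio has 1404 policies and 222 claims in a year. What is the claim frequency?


frequency = claims / policies
= 222 / 1404
= 0.1581


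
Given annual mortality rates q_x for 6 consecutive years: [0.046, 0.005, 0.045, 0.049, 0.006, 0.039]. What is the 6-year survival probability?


p_k = 1 - q_k for each year
Survival = product of (1 - q_k)
= 0.954 * 0.995 * 0.955 * 0.951 * 0.994 * 0.961
= 0.8235


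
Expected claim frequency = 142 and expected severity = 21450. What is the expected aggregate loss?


E[S] = E[N] * E[X]
= 142 * 21450
= 3.0459e+06


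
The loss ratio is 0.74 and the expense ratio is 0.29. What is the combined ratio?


Combined ratio = loss ratio + expense ratio
= 0.74 + 0.29
= 1.03


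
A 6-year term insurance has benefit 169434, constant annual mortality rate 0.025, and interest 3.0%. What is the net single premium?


NSP = benefit * sum_{k=0}^{n-1} k_p_x * q * v^(k+1)
With constant q=0.025, v=0.970874
Sum = 0.12752
NSP = 169434 * 0.12752
= 21606.21


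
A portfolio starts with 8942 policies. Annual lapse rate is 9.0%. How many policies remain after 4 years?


remaining = initial * (1 - lapse)^years
= 8942 * (1 - 0.09)^4
= 8942 * 0.68575
= 6131.973


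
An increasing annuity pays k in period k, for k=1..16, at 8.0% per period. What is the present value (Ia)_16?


(Ia)_n = sum_{k=1}^{n} k * v^k, v = 1/(1+i)
v = 0.925926
Sum computed term by term:
(Ia)_16 = 61.1154


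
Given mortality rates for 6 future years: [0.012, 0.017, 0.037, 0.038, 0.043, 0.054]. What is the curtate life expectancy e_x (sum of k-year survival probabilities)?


e_x = sum_{k=1}^{n} k_p_x
k_p_x values:
  1_p_x = 0.988
  2_p_x = 0.971204
  3_p_x = 0.935269
  4_p_x = 0.899729
  5_p_x = 0.861041
  6_p_x = 0.814545
e_x = 5.4698


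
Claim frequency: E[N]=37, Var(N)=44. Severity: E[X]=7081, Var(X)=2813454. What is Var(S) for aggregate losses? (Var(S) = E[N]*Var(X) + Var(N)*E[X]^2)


Var(S) = E[N]*Var(X) + Var(N)*E[X]^2
= 37*2813454 + 44*7081^2
= 104097798 + 2206184684
= 2.3103e+09


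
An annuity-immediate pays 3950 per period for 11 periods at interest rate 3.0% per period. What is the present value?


PV = PMT * (1 - (1+i)^(-n)) / i
= 3950 * (1 - (1+0.03)^(-11)) / 0.03
= 3950 * (1 - 0.722421) / 0.03
= 3950 * 9.252624
= 36547.8652


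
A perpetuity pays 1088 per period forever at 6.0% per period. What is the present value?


PV = PMT / i
= 1088 / 0.06
= 18133.3333


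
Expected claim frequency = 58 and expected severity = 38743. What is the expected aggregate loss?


E[S] = E[N] * E[X]
= 58 * 38743
= 2.2471e+06


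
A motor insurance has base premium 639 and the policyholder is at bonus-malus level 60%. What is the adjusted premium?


adjusted = base * BM_level / 100
= 639 * 60 / 100
= 639 * 0.6
= 383.4


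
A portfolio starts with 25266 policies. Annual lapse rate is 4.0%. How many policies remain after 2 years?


remaining = initial * (1 - lapse)^years
= 25266 * (1 - 0.04)^2
= 25266 * 0.9216
= 23285.1456


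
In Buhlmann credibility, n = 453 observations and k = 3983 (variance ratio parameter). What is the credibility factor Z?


Z = n / (n + k)
= 453 / (453 + 3983)
= 453 / 4436
= 0.1021


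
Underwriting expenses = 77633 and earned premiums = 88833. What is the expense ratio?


Expense ratio = expenses / premiums
= 77633 / 88833
= 0.8739


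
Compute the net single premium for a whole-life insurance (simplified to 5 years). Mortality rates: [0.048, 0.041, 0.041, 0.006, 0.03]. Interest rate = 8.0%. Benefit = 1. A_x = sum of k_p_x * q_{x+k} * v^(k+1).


v = 0.925926
Year 0: k_p_x=1.0, q=0.048, term=0.044444
Year 1: k_p_x=0.952, q=0.041, term=0.033464
Year 2: k_p_x=0.912968, q=0.041, term=0.029714
Year 3: k_p_x=0.875536, q=0.006, term=0.003861
Year 4: k_p_x=0.870283, q=0.03, term=0.017769
A_x = 0.1293


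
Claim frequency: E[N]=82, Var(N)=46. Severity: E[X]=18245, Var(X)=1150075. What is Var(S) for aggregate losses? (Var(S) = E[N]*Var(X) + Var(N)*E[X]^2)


Var(S) = E[N]*Var(X) + Var(N)*E[X]^2
= 82*1150075 + 46*18245^2
= 94306150 + 15312481150
= 1.5407e+10


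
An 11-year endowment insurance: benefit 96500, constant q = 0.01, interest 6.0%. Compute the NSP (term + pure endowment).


Term component = 7283.6405
Pure endowment = 11_p_x * v^11 * benefit = 0.895338 * 0.526788 * 96500 = 45514.5168
NSP = 52798.1572


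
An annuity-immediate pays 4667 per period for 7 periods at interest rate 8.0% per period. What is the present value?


PV = PMT * (1 - (1+i)^(-n)) / i
= 4667 * (1 - (1+0.08)^(-7)) / 0.08
= 4667 * (1 - 0.58349) / 0.08
= 4667 * 5.20637
= 24298.1291


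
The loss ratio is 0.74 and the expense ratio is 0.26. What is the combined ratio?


Combined ratio = loss ratio + expense ratio
= 0.74 + 0.26
= 1.0


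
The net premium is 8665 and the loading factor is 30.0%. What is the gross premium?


Gross = net * (1 + loading)
= 8665 * (1 + 0.3)
= 8665 * 1.3
= 11264.5


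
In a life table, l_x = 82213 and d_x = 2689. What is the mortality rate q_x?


q_x = d_x / l_x
= 2689 / 82213
= 0.0327


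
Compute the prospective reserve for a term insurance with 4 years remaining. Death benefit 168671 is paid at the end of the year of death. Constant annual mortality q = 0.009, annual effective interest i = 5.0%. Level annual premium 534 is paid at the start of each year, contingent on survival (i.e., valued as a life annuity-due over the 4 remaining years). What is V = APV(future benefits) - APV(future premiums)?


v = 1/(1+i) = 0.952381
APV(future benefits) per unit = sum_{k=0}^{3} k_p_x * q * v^(k+1) = 0.031503
APV(future benefits) = 168671 * 0.031503 = 5313.5835
Life annuity-due factor ä_{x:4} = sum_{k=0}^{3} k_p_x * v^k = 3.675309
APV(future premiums) = 534 * 3.675309 = 1962.6151
V = 5313.5835 - 1962.6151
= 3350.9684


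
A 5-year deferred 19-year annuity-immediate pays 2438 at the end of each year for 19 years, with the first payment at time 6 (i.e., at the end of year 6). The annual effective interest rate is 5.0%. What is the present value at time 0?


PV at time 5 of the 19-year annuity-immediate:
a_n = 2438 * (1-(1+0.05)^(-19))/0.05 = 29464.0123
Discount back 5 years to time 0:
PV = 29464.0123 * (1+0.05)^(-5)
= 29464.0123 * 0.783526
= 23085.8246


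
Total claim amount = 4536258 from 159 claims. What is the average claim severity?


severity = total / number
= 4536258 / 159
= 28529.9245


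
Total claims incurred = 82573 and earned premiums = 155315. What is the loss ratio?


Loss ratio = claims / premiums
= 82573 / 155315
= 0.5316


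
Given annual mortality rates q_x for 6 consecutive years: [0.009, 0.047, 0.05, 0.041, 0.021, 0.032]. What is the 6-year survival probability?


p_k = 1 - q_k for each year
Survival = product of (1 - q_k)
= 0.991 * 0.953 * 0.95 * 0.959 * 0.979 * 0.968
= 0.8154


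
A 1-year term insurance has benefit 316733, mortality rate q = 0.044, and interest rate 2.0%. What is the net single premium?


NSP = benefit * q * v
v = 1/(1+i) = 0.980392
NSP = 316733 * 0.044 * 0.980392
= 13662.9922


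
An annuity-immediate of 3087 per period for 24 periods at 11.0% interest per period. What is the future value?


FV = PMT * ((1+i)^n - 1) / i
= 3087 * ((1.11)^24 - 1) / 0.11
= 3087 * (12.239157 - 1) / 0.11
= 315411.6033


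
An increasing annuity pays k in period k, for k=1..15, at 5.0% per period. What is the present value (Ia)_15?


(Ia)_n = sum_{k=1}^{n} k * v^k, v = 1/(1+i)
v = 0.952381
Sum computed term by term:
(Ia)_15 = 73.6677


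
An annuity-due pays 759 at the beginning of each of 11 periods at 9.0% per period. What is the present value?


PV_due = PMT * (1-(1+i)^(-n))/i * (1+i)
PV_immediate = 5165.1396
PV_due = 5165.1396 * 1.09
= 5630.0022


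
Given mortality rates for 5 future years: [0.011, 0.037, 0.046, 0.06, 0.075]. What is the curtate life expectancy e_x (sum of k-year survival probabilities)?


e_x = sum_{k=1}^{n} k_p_x
k_p_x values:
  1_p_x = 0.989
  2_p_x = 0.952407
  3_p_x = 0.908596
  4_p_x = 0.854081
  5_p_x = 0.790024
e_x = 4.4941


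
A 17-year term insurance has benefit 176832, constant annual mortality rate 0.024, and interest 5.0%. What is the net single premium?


NSP = benefit * sum_{k=0}^{n-1} k_p_x * q * v^(k+1)
With constant q=0.024, v=0.952381
Sum = 0.230696
NSP = 176832 * 0.230696
= 40794.3936


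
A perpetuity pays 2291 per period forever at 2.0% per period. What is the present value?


PV = PMT / i
= 2291 / 0.02
= 114550.0


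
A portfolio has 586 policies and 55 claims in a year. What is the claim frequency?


frequency = claims / policies
= 55 / 586
= 0.0939


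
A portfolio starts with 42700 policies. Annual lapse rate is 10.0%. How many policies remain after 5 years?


remaining = initial * (1 - lapse)^years
= 42700 * (1 - 0.1)^5
= 42700 * 0.59049
= 25213.923


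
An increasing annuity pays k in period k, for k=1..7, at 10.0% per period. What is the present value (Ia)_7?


(Ia)_n = sum_{k=1}^{n} k * v^k, v = 1/(1+i)
v = 0.909091
Sum computed term by term:
(Ia)_7 = 17.6315


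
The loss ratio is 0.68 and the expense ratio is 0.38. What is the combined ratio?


Combined ratio = loss ratio + expense ratio
= 0.68 + 0.38
= 1.06


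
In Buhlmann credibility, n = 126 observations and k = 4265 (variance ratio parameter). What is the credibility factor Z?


Z = n / (n + k)
= 126 / (126 + 4265)
= 126 / 4391
= 0.0287


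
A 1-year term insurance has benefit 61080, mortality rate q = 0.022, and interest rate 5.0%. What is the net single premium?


NSP = benefit * q * v
v = 1/(1+i) = 0.952381
NSP = 61080 * 0.022 * 0.952381
= 1279.7714


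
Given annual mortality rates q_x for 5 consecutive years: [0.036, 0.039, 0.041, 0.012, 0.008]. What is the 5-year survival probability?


p_k = 1 - q_k for each year
Survival = product of (1 - q_k)
= 0.964 * 0.961 * 0.959 * 0.988 * 0.992
= 0.8707


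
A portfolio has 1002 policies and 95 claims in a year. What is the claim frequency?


frequency = claims / policies
= 95 / 1002
= 0.0948


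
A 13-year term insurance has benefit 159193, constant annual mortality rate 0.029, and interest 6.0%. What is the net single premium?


NSP = benefit * sum_{k=0}^{n-1} k_p_x * q * v^(k+1)
With constant q=0.029, v=0.943396
Sum = 0.221639
NSP = 159193 * 0.221639
= 35283.4306


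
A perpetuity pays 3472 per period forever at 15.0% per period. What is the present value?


PV = PMT / i
= 3472 / 0.15
= 23146.6667


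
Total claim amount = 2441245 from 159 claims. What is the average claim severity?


severity = total / number
= 2441245 / 159
= 15353.7421


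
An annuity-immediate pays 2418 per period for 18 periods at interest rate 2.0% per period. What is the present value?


PV = PMT * (1 - (1+i)^(-n)) / i
= 2418 * (1 - (1+0.02)^(-18)) / 0.02
= 2418 * (1 - 0.700159) / 0.02
= 2418 * 14.992031
= 36250.7316


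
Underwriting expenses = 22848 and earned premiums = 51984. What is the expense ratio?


Expense ratio = expenses / premiums
= 22848 / 51984
= 0.4395


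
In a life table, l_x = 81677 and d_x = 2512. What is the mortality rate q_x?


q_x = d_x / l_x
= 2512 / 81677
= 0.0308


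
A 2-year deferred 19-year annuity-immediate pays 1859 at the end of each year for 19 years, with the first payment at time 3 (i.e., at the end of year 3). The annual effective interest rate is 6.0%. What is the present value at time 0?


PV at time 2 of the 19-year annuity-immediate:
a_n = 1859 * (1-(1+0.06)^(-19))/0.06 = 20742.9386
Discount back 2 years to time 0:
PV = 20742.9386 * (1+0.06)^(-2)
= 20742.9386 * 0.889996
= 18461.1415


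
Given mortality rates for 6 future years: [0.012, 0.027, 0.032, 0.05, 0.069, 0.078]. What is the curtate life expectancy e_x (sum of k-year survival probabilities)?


e_x = sum_{k=1}^{n} k_p_x
k_p_x values:
  1_p_x = 0.988
  2_p_x = 0.961324
  3_p_x = 0.930562
  4_p_x = 0.884034
  5_p_x = 0.823035
  6_p_x = 0.758838
e_x = 5.3458


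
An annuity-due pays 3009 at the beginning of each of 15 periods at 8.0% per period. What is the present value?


PV_due = PMT * (1-(1+i)^(-n))/i * (1+i)
PV_immediate = 25755.4714
PV_due = 25755.4714 * 1.08
= 27815.9091


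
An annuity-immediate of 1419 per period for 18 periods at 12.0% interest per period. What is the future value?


FV = PMT * ((1+i)^n - 1) / i
= 1419 * ((1.12)^18 - 1) / 0.12
= 1419 * (7.689966 - 1) / 0.12
= 79108.8455


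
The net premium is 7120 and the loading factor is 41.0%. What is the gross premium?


Gross = net * (1 + loading)
= 7120 * (1 + 0.41)
= 7120 * 1.41
= 10039.2


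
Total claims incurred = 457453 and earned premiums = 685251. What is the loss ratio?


Loss ratio = claims / premiums
= 457453 / 685251
= 0.6676


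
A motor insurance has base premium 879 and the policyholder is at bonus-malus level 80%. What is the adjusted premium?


adjusted = base * BM_level / 100
= 879 * 80 / 100
= 879 * 0.8
= 703.2


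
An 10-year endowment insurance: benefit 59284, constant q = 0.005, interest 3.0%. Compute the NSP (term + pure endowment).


Term component = 2475.4012
Pure endowment = 10_p_x * v^10 * benefit = 0.95111 * 0.744094 * 59284 = 41956.1915
NSP = 44431.5927


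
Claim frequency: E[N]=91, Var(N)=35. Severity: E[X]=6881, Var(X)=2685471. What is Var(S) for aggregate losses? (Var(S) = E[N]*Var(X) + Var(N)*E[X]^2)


Var(S) = E[N]*Var(X) + Var(N)*E[X]^2
= 91*2685471 + 35*6881^2
= 244377861 + 1657185635
= 1.9016e+09


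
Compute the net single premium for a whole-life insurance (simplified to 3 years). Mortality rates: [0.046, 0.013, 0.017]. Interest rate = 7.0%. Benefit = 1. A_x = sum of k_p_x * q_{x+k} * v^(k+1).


v = 0.934579
Year 0: k_p_x=1.0, q=0.046, term=0.042991
Year 1: k_p_x=0.954, q=0.013, term=0.010832
Year 2: k_p_x=0.941598, q=0.017, term=0.013067
A_x = 0.0669


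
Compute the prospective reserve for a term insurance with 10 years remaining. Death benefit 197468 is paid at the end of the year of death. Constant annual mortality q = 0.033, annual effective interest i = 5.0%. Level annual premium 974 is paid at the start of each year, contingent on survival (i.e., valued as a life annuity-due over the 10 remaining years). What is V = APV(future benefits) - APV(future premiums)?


v = 1/(1+i) = 0.952381
APV(future benefits) per unit = sum_{k=0}^{9} k_p_x * q * v^(k+1) = 0.223085
APV(future benefits) = 197468 * 0.223085 = 44052.2422
Life annuity-due factor ä_{x:10} = sum_{k=0}^{9} k_p_x * v^k = 7.098174
APV(future premiums) = 974 * 7.098174 = 6913.6216
V = 44052.2422 - 6913.6216
= 37138.6206


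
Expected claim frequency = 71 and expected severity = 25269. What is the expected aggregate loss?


E[S] = E[N] * E[X]
= 71 * 25269
= 1.7941e+06


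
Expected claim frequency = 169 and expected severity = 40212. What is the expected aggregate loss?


E[S] = E[N] * E[X]
= 169 * 40212
= 6.7958e+06


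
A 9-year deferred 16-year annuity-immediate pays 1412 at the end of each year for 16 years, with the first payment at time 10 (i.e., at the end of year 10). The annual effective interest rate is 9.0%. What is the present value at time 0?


PV at time 9 of the 16-year annuity-immediate:
a_n = 1412 * (1-(1+0.09)^(-16))/0.09 = 11737.3322
Discount back 9 years to time 0:
PV = 11737.3322 * (1+0.09)^(-9)
= 11737.3322 * 0.460428
= 5404.1938


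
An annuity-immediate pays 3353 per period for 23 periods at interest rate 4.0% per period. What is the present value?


PV = PMT * (1 - (1+i)^(-n)) / i
= 3353 * (1 - (1+0.04)^(-23)) / 0.04
= 3353 * (1 - 0.405726) / 0.04
= 3353 * 14.856842
= 49814.9901


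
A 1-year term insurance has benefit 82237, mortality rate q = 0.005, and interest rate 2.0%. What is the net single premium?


NSP = benefit * q * v
v = 1/(1+i) = 0.980392
NSP = 82237 * 0.005 * 0.980392
= 403.1225


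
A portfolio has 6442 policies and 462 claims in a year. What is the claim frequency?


frequency = claims / policies
= 462 / 6442
= 0.0717


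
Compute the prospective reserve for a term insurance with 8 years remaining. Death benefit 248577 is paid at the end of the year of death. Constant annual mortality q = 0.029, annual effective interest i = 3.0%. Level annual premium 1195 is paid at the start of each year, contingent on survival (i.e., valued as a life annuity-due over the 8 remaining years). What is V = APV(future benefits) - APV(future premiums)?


v = 1/(1+i) = 0.970874
APV(future benefits) per unit = sum_{k=0}^{7} k_p_x * q * v^(k+1) = 0.184904
APV(future benefits) = 248577 * 0.184904 = 45962.9637
Life annuity-due factor ä_{x:8} = sum_{k=0}^{7} k_p_x * v^k = 6.567292
APV(future premiums) = 1195 * 6.567292 = 7847.9136
V = 45962.9637 - 7847.9136
= 38115.0501


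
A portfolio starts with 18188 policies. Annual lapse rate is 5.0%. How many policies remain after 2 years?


remaining = initial * (1 - lapse)^years
= 18188 * (1 - 0.05)^2
= 18188 * 0.9025
= 16414.67


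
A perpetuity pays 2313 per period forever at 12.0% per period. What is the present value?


PV = PMT / i
= 2313 / 0.12
= 19275.0


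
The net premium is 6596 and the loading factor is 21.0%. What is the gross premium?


Gross = net * (1 + loading)
= 6596 * (1 + 0.21)
= 6596 * 1.21
= 7981.16


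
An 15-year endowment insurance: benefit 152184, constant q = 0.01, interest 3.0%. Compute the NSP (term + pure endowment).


Term component = 17043.1345
Pure endowment = 15_p_x * v^15 * benefit = 0.860058 * 0.641862 * 152184 = 84011.4621
NSP = 101054.5966


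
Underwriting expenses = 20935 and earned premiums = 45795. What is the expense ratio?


Expense ratio = expenses / premiums
= 20935 / 45795
= 0.4571


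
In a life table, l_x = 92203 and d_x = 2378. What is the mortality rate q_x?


q_x = d_x / l_x
= 2378 / 92203
= 0.0258


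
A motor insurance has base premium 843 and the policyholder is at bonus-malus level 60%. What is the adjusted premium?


adjusted = base * BM_level / 100
= 843 * 60 / 100
= 843 * 0.6
= 505.8


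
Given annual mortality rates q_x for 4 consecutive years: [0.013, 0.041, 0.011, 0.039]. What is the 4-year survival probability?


p_k = 1 - q_k for each year
Survival = product of (1 - q_k)
= 0.987 * 0.959 * 0.989 * 0.961
= 0.8996


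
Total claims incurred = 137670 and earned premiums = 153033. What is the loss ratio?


Loss ratio = claims / premiums
= 137670 / 153033
= 0.8996


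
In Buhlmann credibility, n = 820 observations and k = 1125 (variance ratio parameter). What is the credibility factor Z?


Z = n / (n + k)
= 820 / (820 + 1125)
= 820 / 1945
= 0.4216


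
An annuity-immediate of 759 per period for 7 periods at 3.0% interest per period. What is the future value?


FV = PMT * ((1+i)^n - 1) / i
= 759 * ((1.03)^7 - 1) / 0.03
= 759 * (1.229874 - 1) / 0.03
= 5815.8088


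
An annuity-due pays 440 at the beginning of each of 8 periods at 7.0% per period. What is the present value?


PV_due = PMT * (1-(1+i)^(-n))/i * (1+i)
PV_immediate = 2627.3713
PV_due = 2627.3713 * 1.07
= 2811.2873


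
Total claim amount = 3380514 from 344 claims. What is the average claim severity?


severity = total / number
= 3380514 / 344
= 9827.0756


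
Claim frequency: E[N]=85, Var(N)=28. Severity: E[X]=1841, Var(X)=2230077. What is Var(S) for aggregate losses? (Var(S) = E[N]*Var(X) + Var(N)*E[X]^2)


Var(S) = E[N]*Var(X) + Var(N)*E[X]^2
= 85*2230077 + 28*1841^2
= 189556545 + 94899868
= 2.8446e+08


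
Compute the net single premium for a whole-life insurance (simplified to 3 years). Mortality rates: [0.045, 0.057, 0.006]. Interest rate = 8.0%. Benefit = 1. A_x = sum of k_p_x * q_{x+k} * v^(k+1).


v = 0.925926
Year 0: k_p_x=1.0, q=0.045, term=0.041667
Year 1: k_p_x=0.955, q=0.057, term=0.046669
Year 2: k_p_x=0.900565, q=0.006, term=0.004289
A_x = 0.0926


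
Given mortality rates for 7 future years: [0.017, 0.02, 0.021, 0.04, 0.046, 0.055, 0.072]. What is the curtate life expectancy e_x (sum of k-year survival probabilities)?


e_x = sum_{k=1}^{n} k_p_x
k_p_x values:
  1_p_x = 0.983
  2_p_x = 0.96334
  3_p_x = 0.94311
  4_p_x = 0.905385
  5_p_x = 0.863738
  6_p_x = 0.816232
  7_p_x = 0.757463
e_x = 6.2323


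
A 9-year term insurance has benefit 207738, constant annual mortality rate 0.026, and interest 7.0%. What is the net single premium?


NSP = benefit * sum_{k=0}^{n-1} k_p_x * q * v^(k+1)
With constant q=0.026, v=0.934579
Sum = 0.154614
NSP = 207738 * 0.154614
= 32119.1838


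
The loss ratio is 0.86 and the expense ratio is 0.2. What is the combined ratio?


Combined ratio = loss ratio + expense ratio
= 0.86 + 0.2
= 1.06


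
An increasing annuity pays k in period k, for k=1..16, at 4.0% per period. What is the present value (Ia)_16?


(Ia)_n = sum_{k=1}^{n} k * v^k, v = 1/(1+i)
v = 0.961538
Sum computed term by term:
(Ia)_16 = 89.3964


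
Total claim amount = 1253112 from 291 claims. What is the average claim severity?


severity = total / number
= 1253112 / 291
= 4306.2268


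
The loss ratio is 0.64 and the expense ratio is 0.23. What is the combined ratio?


Combined ratio = loss ratio + expense ratio
= 0.64 + 0.23
= 0.87


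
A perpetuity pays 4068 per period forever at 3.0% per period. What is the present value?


PV = PMT / i
= 4068 / 0.03
= 135600.0


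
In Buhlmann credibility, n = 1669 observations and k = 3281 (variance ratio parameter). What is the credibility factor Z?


Z = n / (n + k)
= 1669 / (1669 + 3281)
= 1669 / 4950
= 0.3372


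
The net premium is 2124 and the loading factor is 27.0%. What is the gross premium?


Gross = net * (1 + loading)
= 2124 * (1 + 0.27)
= 2124 * 1.27
= 2697.48


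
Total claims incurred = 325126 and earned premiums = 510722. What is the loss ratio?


Loss ratio = claims / premiums
= 325126 / 510722
= 0.6366


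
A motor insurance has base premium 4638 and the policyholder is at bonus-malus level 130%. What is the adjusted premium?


adjusted = base * BM_level / 100
= 4638 * 130 / 100
= 4638 * 1.3
= 6029.4


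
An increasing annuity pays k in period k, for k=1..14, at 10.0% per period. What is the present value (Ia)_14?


(Ia)_n = sum_{k=1}^{n} k * v^k, v = 1/(1+i)
v = 0.909091
Sum computed term by term:
(Ia)_14 = 44.1672


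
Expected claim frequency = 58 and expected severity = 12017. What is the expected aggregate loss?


E[S] = E[N] * E[X]
= 58 * 12017
= 696986


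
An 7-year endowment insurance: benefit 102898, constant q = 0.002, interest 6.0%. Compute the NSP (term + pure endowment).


Term component = 1142.4931
Pure endowment = 7_p_x * v^7 * benefit = 0.986084 * 0.665057 * 102898 = 67480.7135
NSP = 68623.2066


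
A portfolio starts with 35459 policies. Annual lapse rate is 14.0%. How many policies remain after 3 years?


remaining = initial * (1 - lapse)^years
= 35459 * (1 - 0.14)^3
= 35459 * 0.636056
= 22553.9097


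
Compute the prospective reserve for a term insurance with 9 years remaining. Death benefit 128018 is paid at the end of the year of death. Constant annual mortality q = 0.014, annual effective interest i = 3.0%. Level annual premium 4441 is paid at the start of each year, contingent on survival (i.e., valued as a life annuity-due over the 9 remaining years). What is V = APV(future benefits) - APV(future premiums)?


v = 1/(1+i) = 0.970874
APV(future benefits) per unit = sum_{k=0}^{8} k_p_x * q * v^(k+1) = 0.103383
APV(future benefits) = 128018 * 0.103383 = 13234.8416
Life annuity-due factor ä_{x:9} = sum_{k=0}^{8} k_p_x * v^k = 7.60601
APV(future premiums) = 4441 * 7.60601 = 33778.2909
V = 13234.8416 - 33778.2909
= -20543.4493


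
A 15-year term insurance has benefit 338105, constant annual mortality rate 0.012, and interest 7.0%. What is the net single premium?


NSP = benefit * sum_{k=0}^{n-1} k_p_x * q * v^(k+1)
With constant q=0.012, v=0.934579
Sum = 0.102086
NSP = 338105 * 0.102086
= 34515.8558


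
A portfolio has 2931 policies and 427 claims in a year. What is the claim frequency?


frequency = claims / policies
= 427 / 2931
= 0.1457


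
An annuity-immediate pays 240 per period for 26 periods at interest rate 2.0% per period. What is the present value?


PV = PMT * (1 - (1+i)^(-n)) / i
= 240 * (1 - (1+0.02)^(-26)) / 0.02
= 240 * (1 - 0.597579) / 0.02
= 240 * 20.121036
= 4829.0486


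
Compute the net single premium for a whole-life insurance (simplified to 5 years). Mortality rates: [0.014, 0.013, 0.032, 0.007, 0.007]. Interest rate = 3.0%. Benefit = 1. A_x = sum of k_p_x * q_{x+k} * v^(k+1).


v = 0.970874
Year 0: k_p_x=1.0, q=0.014, term=0.013592
Year 1: k_p_x=0.986, q=0.013, term=0.012082
Year 2: k_p_x=0.973182, q=0.032, term=0.028499
Year 3: k_p_x=0.94204, q=0.007, term=0.005859
Year 4: k_p_x=0.935446, q=0.007, term=0.005648
A_x = 0.0657


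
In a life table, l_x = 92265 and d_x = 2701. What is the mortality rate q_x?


q_x = d_x / l_x
= 2701 / 92265
= 0.0293


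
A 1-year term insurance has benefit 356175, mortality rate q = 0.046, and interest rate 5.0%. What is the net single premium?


NSP = benefit * q * v
v = 1/(1+i) = 0.952381
NSP = 356175 * 0.046 * 0.952381
= 15603.8571


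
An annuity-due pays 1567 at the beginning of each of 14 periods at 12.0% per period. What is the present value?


PV_due = PMT * (1-(1+i)^(-n))/i * (1+i)
PV_immediate = 10386.3396
PV_due = 10386.3396 * 1.12
= 11632.7004


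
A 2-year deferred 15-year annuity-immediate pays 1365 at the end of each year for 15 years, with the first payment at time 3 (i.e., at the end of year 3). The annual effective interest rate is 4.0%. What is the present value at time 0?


PV at time 2 of the 15-year annuity-immediate:
a_n = 1365 * (1-(1+0.04)^(-15))/0.04 = 15176.5988
Discount back 2 years to time 0:
PV = 15176.5988 * (1+0.04)^(-2)
= 15176.5988 * 0.924556
= 14031.6188


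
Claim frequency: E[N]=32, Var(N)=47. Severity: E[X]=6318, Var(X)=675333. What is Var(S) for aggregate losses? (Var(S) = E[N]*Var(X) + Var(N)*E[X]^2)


Var(S) = E[N]*Var(X) + Var(N)*E[X]^2
= 32*675333 + 47*6318^2
= 21610656 + 1876104828
= 1.8977e+09


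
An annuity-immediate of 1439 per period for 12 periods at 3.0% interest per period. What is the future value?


FV = PMT * ((1+i)^n - 1) / i
= 1439 * ((1.03)^12 - 1) / 0.03
= 1439 * (1.425761 - 1) / 0.03
= 20422.3305


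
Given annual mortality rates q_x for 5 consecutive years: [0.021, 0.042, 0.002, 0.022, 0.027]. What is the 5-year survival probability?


p_k = 1 - q_k for each year
Survival = product of (1 - q_k)
= 0.979 * 0.958 * 0.998 * 0.978 * 0.973
= 0.8907


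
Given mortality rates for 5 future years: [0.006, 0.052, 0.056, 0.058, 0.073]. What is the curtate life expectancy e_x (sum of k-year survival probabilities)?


e_x = sum_{k=1}^{n} k_p_x
k_p_x values:
  1_p_x = 0.994
  2_p_x = 0.942312
  3_p_x = 0.889543
  4_p_x = 0.837949
  5_p_x = 0.776779
e_x = 4.4406


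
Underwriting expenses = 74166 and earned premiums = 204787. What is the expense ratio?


Expense ratio = expenses / premiums
= 74166 / 204787
= 0.3622


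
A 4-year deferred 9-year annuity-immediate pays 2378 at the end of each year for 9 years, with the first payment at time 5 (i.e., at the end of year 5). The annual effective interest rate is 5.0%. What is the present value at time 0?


PV at time 4 of the 9-year annuity-immediate:
a_n = 2378 * (1-(1+0.05)^(-9))/0.05 = 16902.3999
Discount back 4 years to time 0:
PV = 16902.3999 * (1+0.05)^(-4)
= 16902.3999 * 0.822702
= 13905.6463


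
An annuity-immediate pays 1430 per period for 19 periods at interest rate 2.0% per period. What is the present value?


PV = PMT * (1 - (1+i)^(-n)) / i
= 1430 * (1 - (1+0.02)^(-19)) / 0.02
= 1430 * (1 - 0.686431) / 0.02
= 1430 * 15.678462
= 22420.2007


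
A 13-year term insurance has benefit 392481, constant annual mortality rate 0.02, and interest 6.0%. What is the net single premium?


NSP = benefit * sum_{k=0}^{n-1} k_p_x * q * v^(k+1)
With constant q=0.02, v=0.943396
Sum = 0.159863
NSP = 392481 * 0.159863
= 62743.219


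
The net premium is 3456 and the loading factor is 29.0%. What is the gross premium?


Gross = net * (1 + loading)
= 3456 * (1 + 0.29)
= 3456 * 1.29
= 4458.24


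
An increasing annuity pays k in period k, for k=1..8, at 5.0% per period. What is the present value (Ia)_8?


(Ia)_n = sum_{k=1}^{n} k * v^k, v = 1/(1+i)
v = 0.952381
Sum computed term by term:
(Ia)_8 = 27.4332


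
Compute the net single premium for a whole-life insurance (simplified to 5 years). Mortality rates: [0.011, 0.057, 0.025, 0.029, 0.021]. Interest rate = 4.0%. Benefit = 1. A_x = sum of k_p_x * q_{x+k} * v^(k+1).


v = 0.961538
Year 0: k_p_x=1.0, q=0.011, term=0.010577
Year 1: k_p_x=0.989, q=0.057, term=0.05212
Year 2: k_p_x=0.932627, q=0.025, term=0.020728
Year 3: k_p_x=0.909311, q=0.029, term=0.022541
Year 4: k_p_x=0.882941, q=0.021, term=0.01524
A_x = 0.1212


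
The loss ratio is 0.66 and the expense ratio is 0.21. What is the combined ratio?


Combined ratio = loss ratio + expense ratio
= 0.66 + 0.21
= 0.87


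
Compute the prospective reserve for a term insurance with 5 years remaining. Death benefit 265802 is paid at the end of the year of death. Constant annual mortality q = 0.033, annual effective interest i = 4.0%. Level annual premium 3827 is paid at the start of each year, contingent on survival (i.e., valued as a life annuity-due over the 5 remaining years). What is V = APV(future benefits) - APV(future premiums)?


v = 1/(1+i) = 0.961538
APV(future benefits) per unit = sum_{k=0}^{4} k_p_x * q * v^(k+1) = 0.137891
APV(future benefits) = 265802 * 0.137891 = 36651.5844
Life annuity-due factor ä_{x:5} = sum_{k=0}^{4} k_p_x * v^k = 4.345642
APV(future premiums) = 3827 * 4.345642 = 16630.7705
V = 36651.5844 - 16630.7705
= 20020.8139


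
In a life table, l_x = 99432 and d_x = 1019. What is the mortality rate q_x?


q_x = d_x / l_x
= 1019 / 99432
= 0.0102


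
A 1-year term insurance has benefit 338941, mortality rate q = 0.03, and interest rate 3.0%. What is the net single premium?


NSP = benefit * q * v
v = 1/(1+i) = 0.970874
NSP = 338941 * 0.03 * 0.970874
= 9872.068


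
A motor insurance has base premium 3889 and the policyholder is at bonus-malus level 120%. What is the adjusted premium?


adjusted = base * BM_level / 100
= 3889 * 120 / 100
= 3889 * 1.2
= 4666.8


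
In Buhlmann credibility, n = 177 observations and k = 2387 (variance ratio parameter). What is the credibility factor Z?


Z = n / (n + k)
= 177 / (177 + 2387)
= 177 / 2564
= 0.069


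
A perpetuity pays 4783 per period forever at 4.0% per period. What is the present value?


PV = PMT / i
= 4783 / 0.04
= 119575.0


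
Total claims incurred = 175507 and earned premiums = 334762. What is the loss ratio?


Loss ratio = claims / premiums
= 175507 / 334762
= 0.5243


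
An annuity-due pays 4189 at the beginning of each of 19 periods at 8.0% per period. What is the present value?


PV_due = PMT * (1-(1+i)^(-n))/i * (1+i)
PV_immediate = 40229.477
PV_due = 40229.477 * 1.08
= 43447.8352


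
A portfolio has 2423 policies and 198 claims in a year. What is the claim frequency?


frequency = claims / policies
= 198 / 2423
= 0.0817


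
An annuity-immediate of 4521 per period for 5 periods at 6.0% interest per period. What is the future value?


FV = PMT * ((1+i)^n - 1) / i
= 4521 * ((1.06)^5 - 1) / 0.06
= 4521 * (1.338226 - 1) / 0.06
= 25485.2973


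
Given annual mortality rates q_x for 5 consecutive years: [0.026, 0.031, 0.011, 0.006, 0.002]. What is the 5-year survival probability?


p_k = 1 - q_k for each year
Survival = product of (1 - q_k)
= 0.974 * 0.969 * 0.989 * 0.994 * 0.998
= 0.926


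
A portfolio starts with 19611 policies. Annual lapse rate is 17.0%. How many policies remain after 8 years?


remaining = initial * (1 - lapse)^years
= 19611 * (1 - 0.17)^8
= 19611 * 0.225229
= 4416.9703


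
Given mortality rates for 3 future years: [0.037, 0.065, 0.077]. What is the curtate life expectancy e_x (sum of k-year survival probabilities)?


e_x = sum_{k=1}^{n} k_p_x
k_p_x values:
  1_p_x = 0.963
  2_p_x = 0.900405
  3_p_x = 0.831074
e_x = 2.6945


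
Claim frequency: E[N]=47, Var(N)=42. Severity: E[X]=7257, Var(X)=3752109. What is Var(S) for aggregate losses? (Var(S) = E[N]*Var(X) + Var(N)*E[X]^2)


Var(S) = E[N]*Var(X) + Var(N)*E[X]^2
= 47*3752109 + 42*7257^2
= 176349123 + 2211890058
= 2.3882e+09


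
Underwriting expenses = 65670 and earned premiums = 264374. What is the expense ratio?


Expense ratio = expenses / premiums
= 65670 / 264374
= 0.2484


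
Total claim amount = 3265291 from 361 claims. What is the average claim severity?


severity = total / number
= 3265291 / 361
= 9045.1274


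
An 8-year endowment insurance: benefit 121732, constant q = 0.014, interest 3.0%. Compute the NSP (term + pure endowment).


Term component = 11418.1334
Pure endowment = 8_p_x * v^8 * benefit = 0.893337 * 0.789409 * 121732 = 85846.4379
NSP = 97264.5713


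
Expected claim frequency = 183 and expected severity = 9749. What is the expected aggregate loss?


E[S] = E[N] * E[X]
= 183 * 9749
= 1.7841e+06


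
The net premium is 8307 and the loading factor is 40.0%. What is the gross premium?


Gross = net * (1 + loading)
= 8307 * (1 + 0.4)
= 8307 * 1.4
= 11629.8


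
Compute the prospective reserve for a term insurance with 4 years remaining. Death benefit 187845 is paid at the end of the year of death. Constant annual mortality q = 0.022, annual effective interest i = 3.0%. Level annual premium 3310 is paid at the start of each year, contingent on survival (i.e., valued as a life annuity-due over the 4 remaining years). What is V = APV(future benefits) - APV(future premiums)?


v = 1/(1+i) = 0.970874
APV(future benefits) per unit = sum_{k=0}^{3} k_p_x * q * v^(k+1) = 0.079182
APV(future benefits) = 187845 * 0.079182 = 14873.9289
Life annuity-due factor ä_{x:4} = sum_{k=0}^{3} k_p_x * v^k = 3.707154
APV(future premiums) = 3310 * 3.707154 = 12270.6791
V = 14873.9289 - 12270.6791
= 2603.2498


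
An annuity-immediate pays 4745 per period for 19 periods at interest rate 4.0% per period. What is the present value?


PV = PMT * (1 - (1+i)^(-n)) / i
= 4745 * (1 - (1+0.04)^(-19)) / 0.04
= 4745 * (1 - 0.474642) / 0.04
= 4745 * 13.133939
= 62320.5424


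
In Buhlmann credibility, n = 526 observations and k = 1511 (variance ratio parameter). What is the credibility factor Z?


Z = n / (n + k)
= 526 / (526 + 1511)
= 526 / 2037
= 0.2582


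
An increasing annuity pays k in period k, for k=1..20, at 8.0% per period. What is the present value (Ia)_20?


(Ia)_n = sum_{k=1}^{n} k * v^k, v = 1/(1+i)
v = 0.925926
Sum computed term by term:
(Ia)_20 = 78.9079


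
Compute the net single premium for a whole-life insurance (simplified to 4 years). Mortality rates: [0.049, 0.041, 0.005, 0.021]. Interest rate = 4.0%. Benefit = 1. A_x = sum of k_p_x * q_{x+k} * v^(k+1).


v = 0.961538
Year 0: k_p_x=1.0, q=0.049, term=0.047115
Year 1: k_p_x=0.951, q=0.041, term=0.036049
Year 2: k_p_x=0.912009, q=0.005, term=0.004054
Year 3: k_p_x=0.907449, q=0.021, term=0.01629
A_x = 0.1035


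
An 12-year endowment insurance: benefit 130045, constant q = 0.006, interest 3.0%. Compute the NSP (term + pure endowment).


Term component = 7531.4668
Pure endowment = 12_p_x * v^12 * benefit = 0.930329 * 0.70138 * 130045 = 84856.1992
NSP = 92387.666


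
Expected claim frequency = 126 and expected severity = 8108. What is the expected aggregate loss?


E[S] = E[N] * E[X]
= 126 * 8108
= 1.0216e+06


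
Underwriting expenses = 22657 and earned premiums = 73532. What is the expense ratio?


Expense ratio = expenses / premiums
= 22657 / 73532
= 0.3081


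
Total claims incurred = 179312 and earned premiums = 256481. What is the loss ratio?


Loss ratio = claims / premiums
= 179312 / 256481
= 0.6991


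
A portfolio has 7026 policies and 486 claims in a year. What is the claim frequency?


frequency = claims / policies
= 486 / 7026
= 0.0692


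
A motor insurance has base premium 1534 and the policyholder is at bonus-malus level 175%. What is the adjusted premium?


adjusted = base * BM_level / 100
= 1534 * 175 / 100
= 1534 * 1.75
= 2684.5


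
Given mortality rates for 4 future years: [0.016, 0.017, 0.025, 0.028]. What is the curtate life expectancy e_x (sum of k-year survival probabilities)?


e_x = sum_{k=1}^{n} k_p_x
k_p_x values:
  1_p_x = 0.984
  2_p_x = 0.967272
  3_p_x = 0.94309
  4_p_x = 0.916684
e_x = 3.811


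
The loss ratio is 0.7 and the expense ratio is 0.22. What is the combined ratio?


Combined ratio = loss ratio + expense ratio
= 0.7 + 0.22
= 0.92


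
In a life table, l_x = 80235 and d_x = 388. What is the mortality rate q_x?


q_x = d_x / l_x
= 388 / 80235
= 0.0048


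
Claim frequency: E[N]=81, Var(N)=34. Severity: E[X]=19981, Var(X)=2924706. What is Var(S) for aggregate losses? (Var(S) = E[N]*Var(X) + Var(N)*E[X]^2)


Var(S) = E[N]*Var(X) + Var(N)*E[X]^2
= 81*2924706 + 34*19981^2
= 236901186 + 13574172274
= 1.3811e+10


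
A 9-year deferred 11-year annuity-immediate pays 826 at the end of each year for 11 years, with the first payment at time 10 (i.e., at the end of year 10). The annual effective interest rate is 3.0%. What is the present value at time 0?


PV at time 9 of the 11-year annuity-immediate:
a_n = 826 * (1-(1+0.03)^(-11))/0.03 = 7642.6675
Discount back 9 years to time 0:
PV = 7642.6675 * (1+0.03)^(-9)
= 7642.6675 * 0.766417
= 5857.4683


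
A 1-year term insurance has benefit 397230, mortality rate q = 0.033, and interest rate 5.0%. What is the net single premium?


NSP = benefit * q * v
v = 1/(1+i) = 0.952381
NSP = 397230 * 0.033 * 0.952381
= 12484.3714


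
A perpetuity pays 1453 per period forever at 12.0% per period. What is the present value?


PV = PMT / i
= 1453 / 0.12
= 12108.3333


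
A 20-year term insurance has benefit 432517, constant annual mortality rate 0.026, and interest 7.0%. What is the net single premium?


NSP = benefit * sum_{k=0}^{n-1} k_p_x * q * v^(k+1)
With constant q=0.026, v=0.934579
Sum = 0.229509
NSP = 432517 * 0.229509
= 99266.5506


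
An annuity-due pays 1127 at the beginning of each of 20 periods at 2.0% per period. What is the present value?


PV_due = PMT * (1-(1+i)^(-n))/i * (1+i)
PV_immediate = 18428.0654
PV_due = 18428.0654 * 1.02
= 18796.6267


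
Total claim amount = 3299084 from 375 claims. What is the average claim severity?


severity = total / number
= 3299084 / 375
= 8797.5573


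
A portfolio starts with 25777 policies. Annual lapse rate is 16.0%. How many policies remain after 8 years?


remaining = initial * (1 - lapse)^years
= 25777 * (1 - 0.16)^8
= 25777 * 0.247876
= 6389.4968


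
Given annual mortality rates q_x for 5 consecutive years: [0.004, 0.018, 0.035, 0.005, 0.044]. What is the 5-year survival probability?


p_k = 1 - q_k for each year
Survival = product of (1 - q_k)
= 0.996 * 0.982 * 0.965 * 0.995 * 0.956
= 0.8978


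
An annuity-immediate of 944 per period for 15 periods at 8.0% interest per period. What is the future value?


FV = PMT * ((1+i)^n - 1) / i
= 944 * ((1.08)^15 - 1) / 0.08
= 944 * (3.172169 - 1) / 0.08
= 25631.5955
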